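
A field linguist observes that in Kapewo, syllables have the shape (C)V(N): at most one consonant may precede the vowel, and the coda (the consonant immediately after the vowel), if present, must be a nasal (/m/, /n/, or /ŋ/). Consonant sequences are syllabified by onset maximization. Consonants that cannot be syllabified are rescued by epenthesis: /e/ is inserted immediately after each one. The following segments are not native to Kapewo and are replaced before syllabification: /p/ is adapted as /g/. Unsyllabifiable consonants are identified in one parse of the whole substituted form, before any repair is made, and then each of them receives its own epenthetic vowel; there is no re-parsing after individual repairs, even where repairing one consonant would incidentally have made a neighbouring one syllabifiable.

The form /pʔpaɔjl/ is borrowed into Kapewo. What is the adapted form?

Substitution: /p/ → /g/, giving /gʔgaɔjl/.
The consonants /g/, /ʔ/, /j/, /l/ cannot be parsed into a legal (C)V(N) syllable (only a nasal (/m/, /n/, or /ŋ/) is licensed in coda position; onsets are limited to one consonant).
Inserting the epenthetic vowel yields /g/ → /ge/, /ʔ/ → /ʔe/, /j/ → /je/, /l/ → /le/.

geʔegaɔjele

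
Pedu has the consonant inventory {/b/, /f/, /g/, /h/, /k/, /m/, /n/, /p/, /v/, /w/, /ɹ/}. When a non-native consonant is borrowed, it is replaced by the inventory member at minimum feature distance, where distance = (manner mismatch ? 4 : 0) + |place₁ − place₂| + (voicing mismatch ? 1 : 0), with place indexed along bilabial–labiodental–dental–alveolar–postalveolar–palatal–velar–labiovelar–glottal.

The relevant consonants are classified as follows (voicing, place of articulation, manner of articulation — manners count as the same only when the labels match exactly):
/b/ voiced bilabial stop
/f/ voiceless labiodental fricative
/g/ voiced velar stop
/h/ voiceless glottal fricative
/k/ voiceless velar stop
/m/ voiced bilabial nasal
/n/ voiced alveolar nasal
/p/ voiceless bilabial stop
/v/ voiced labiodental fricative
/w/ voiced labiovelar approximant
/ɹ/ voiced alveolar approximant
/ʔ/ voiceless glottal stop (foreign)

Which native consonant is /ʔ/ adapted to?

k

/k/ is closest: same manner (stop), place distance 2 (glottal→velar), same voicing; total 2. Next closest is /g/ at distance 3.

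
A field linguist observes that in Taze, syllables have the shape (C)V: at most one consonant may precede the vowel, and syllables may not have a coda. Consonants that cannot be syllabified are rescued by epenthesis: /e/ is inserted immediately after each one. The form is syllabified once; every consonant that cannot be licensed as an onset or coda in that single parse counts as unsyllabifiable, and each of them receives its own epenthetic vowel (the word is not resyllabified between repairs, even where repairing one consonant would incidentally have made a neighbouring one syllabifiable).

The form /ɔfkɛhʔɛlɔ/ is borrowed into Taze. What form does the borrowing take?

ɔfekɛheʔɛlɔ

Syllabifying with onset maximization leaves /f/, /h/ stranded (no codas are permitted; onsets are limited to one consonant).
Inserting the epenthetic vowel yields /f/ → /fe/, /h/ → /he/.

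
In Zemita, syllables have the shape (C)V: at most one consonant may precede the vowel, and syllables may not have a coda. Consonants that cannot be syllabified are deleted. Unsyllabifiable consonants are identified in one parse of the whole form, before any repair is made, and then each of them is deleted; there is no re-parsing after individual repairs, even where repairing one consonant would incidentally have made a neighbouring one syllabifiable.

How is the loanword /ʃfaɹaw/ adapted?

The consonants /ʃ/, /w/ cannot be parsed into a legal (C)V syllable (no codas are permitted; onsets are limited to one consonant).
Deletion applies to /ʃ/, /w/.

faɹa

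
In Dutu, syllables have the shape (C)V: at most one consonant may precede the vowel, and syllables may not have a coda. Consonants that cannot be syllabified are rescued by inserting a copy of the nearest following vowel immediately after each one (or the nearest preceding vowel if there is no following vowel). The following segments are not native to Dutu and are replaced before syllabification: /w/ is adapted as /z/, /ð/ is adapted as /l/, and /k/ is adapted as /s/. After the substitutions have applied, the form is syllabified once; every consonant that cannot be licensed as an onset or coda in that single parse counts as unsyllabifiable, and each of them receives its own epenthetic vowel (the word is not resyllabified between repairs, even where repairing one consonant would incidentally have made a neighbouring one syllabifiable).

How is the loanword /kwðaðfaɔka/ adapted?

Substitution: /k/ → /s/, /w/ → /z/, /ð/ → /l/, giving /szlalfaɔsa/.
Under (C)V, the unsyllabifiable consonants are /s/, /z/, /l/ (no codas are permitted; onsets are limited to one consonant).
Inserting the epenthetic vowel yields /s/ → /sa/, /z/ → /za/, /l/ → /la/.

sazalalafaɔsa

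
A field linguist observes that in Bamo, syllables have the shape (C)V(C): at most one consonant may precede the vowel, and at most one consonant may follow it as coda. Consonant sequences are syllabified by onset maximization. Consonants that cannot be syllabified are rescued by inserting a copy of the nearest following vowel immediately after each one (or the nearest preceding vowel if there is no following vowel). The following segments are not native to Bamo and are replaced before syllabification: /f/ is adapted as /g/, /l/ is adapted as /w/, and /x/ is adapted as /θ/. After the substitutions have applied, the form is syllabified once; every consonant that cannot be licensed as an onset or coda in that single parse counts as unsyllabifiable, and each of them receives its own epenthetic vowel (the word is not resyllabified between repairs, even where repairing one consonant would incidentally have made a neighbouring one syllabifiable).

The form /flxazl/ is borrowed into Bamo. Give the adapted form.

Substitution: /f/ → /g/, /l/ → /w/, /x/ → /θ/, giving /gwθazw/.
Syllabifying with onset maximization leaves /g/, /w/, /w/ stranded (at most one coda consonant is licensed; onsets are limited to one consonant).
Inserting the epenthetic vowel yields /g/ → /ga/, /w/ → /wa/, /w/ → /wa/.

gawaθazwa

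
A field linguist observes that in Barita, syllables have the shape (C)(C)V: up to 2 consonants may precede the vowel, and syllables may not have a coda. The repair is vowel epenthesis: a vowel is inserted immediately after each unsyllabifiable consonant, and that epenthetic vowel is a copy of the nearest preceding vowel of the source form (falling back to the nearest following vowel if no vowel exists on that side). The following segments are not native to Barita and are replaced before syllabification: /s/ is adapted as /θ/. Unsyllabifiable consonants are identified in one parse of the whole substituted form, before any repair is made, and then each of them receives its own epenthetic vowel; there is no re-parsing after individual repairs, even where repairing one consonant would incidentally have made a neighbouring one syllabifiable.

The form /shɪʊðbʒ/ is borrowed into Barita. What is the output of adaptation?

Substitution: /s/ → /θ/, giving /θhɪʊðbʒ/.
The consonants /ð/, /b/, /ʒ/ cannot be parsed into a legal (C)(C)V syllable (no codas are permitted; onsets may contain at most 2 consonants).
Inserting the epenthetic vowel yields /ð/ → /ðʊ/, /b/ → /bʊ/, /ʒ/ → /ʒʊ/.

θhɪʊðʊbʊʒʊ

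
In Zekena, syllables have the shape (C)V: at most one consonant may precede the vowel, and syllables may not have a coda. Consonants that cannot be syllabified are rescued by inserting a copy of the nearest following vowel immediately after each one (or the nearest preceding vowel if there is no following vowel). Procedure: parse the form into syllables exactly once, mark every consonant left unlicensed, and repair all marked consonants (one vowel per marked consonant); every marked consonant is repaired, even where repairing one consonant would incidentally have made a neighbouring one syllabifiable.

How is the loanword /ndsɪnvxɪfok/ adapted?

nɪdɪsɪnɪvɪxɪfoko

The consonants /n/, /d/, /n/, /v/, /k/ cannot be parsed into a legal (C)V syllable (no codas are permitted; onsets are limited to one consonant).
Epenthesis after each stranded consonant: /n/ → /nɪ/, /d/ → /dɪ/, /n/ → /nɪ/, /v/ → /vɪ/, /k/ → /ko/.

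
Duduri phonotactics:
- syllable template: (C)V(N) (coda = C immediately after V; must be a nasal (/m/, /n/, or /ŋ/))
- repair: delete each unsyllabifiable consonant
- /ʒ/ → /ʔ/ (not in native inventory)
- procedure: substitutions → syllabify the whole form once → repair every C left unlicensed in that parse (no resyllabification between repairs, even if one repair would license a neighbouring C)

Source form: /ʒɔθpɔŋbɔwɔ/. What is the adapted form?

ʔɔpɔŋbɔwɔ

Substitution: /ʒ/ → /ʔ/, giving /ʔɔθpɔŋbɔwɔ/.
Syllabifying with onset maximization leaves /θ/ stranded (only a nasal (/m/, /n/, or /ŋ/) is licensed in coda position; onsets are limited to one consonant).
Each unlicensed consonant is deleted: /θ/.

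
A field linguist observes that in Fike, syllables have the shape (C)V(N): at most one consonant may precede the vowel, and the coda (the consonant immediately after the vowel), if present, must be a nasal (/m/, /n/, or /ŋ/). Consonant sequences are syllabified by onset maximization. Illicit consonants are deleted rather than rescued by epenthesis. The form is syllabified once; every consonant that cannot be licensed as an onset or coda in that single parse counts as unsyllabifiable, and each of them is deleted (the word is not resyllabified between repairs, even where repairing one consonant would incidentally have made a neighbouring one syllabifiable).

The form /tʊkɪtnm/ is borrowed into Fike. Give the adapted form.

tʊkɪ

Under (C)V(N), the unsyllabifiable consonants are /t/, /n/, /m/ (only a nasal (/m/, /n/, or /ŋ/) is licensed in coda position; onsets are limited to one consonant).
Deletion applies to /t/, /n/, /m/.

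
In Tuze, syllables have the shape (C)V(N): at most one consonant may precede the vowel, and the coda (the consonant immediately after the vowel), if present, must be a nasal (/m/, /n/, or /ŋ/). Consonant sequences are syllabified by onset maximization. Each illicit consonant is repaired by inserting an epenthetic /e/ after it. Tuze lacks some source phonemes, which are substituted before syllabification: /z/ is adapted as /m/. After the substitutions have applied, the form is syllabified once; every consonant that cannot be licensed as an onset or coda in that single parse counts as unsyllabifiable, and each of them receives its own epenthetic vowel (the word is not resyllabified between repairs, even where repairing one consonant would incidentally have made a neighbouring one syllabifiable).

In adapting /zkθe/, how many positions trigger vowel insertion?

2

After substitution the input is /mkθe/.
The unsyllabifiable consonants are /m/, /k/; each receives one epenthetic vowel.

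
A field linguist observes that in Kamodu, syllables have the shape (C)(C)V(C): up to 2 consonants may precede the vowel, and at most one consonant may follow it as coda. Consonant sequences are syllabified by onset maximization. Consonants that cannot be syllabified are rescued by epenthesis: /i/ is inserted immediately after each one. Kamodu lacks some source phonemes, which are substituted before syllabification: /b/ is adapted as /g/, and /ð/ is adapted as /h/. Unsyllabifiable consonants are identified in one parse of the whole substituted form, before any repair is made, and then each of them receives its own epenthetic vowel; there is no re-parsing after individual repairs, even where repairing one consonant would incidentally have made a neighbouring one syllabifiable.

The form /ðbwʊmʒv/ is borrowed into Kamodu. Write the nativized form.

Substitution: /ð/ → /h/, /b/ → /g/, giving /hgwʊmʒv/.
Under (C)(C)V(C), the unsyllabifiable consonants are /h/, /ʒ/, /v/ (at most one coda consonant is licensed; onsets may contain at most 2 consonants).
Each unlicensed consonant becomes the onset of a new syllable: /h/ → /hi/, /ʒ/ → /ʒi/, /v/ → /vi/.

higwʊmʒivi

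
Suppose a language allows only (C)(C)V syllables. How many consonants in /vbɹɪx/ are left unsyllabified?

2

Under (C)(C)V, the unsyllabifiable consonants are /v/, /x/ (no codas are permitted; onsets may contain at most 2 consonants).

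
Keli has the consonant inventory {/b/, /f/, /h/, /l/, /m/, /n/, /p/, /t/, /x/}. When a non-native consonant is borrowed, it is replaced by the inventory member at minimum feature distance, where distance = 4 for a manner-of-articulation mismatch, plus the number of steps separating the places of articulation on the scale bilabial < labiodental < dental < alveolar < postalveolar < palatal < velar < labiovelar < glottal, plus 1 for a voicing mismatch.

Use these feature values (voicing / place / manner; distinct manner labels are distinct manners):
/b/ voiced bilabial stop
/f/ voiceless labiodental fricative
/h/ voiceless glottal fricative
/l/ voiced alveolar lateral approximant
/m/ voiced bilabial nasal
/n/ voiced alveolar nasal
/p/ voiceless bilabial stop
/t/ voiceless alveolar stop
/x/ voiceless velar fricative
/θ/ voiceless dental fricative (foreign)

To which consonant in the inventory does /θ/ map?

f

/f/ is closest: same manner (fricative), place distance 1 (dental→labiodental), same voicing; total 1. Next closest is /x/ at distance 4.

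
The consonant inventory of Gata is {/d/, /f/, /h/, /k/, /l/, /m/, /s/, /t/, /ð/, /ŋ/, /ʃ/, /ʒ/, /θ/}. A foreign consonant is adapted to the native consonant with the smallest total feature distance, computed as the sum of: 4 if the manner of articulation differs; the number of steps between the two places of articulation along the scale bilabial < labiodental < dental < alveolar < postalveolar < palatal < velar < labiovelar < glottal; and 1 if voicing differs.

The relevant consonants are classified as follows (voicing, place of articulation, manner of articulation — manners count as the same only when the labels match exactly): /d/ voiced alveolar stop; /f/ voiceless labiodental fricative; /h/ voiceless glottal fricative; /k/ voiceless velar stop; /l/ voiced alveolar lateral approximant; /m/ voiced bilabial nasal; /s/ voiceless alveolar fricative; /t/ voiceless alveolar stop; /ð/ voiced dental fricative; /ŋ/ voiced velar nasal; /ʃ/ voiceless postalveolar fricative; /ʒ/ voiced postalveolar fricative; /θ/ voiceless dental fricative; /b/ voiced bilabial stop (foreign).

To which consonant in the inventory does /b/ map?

d

/d/ is closest: same manner (stop), place distance 3 (bilabial→alveolar), same voicing; total 3. Next closest is /m/ at distance 4.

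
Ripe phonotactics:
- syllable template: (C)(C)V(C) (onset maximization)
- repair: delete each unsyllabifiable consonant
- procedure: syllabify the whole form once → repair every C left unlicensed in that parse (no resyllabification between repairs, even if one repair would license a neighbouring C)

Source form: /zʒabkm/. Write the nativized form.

zʒab

Syllabifying with onset maximization leaves /k/, /m/ stranded (at most one coda consonant is licensed; onsets may contain at most 2 consonants).
Deleting the stranded consonants removes /k/, /m/.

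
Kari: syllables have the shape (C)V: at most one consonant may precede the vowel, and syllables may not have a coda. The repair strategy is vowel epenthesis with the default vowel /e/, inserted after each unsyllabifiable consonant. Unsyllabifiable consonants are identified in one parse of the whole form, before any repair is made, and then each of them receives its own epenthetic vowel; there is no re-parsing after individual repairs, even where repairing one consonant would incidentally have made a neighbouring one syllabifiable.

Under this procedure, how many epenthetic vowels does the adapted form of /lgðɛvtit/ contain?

The unsyllabifiable consonants are /l/, /g/, /v/, /t/; each receives one epenthetic vowel.

4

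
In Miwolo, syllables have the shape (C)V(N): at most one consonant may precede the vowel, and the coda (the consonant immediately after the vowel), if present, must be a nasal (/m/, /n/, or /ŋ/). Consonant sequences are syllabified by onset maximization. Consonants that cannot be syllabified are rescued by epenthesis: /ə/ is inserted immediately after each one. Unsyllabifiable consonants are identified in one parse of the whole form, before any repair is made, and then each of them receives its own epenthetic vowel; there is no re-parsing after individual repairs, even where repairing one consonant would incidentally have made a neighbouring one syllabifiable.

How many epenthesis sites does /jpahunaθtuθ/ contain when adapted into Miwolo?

The unsyllabifiable consonants are /j/, /θ/, /θ/; each receives one epenthetic vowel.

3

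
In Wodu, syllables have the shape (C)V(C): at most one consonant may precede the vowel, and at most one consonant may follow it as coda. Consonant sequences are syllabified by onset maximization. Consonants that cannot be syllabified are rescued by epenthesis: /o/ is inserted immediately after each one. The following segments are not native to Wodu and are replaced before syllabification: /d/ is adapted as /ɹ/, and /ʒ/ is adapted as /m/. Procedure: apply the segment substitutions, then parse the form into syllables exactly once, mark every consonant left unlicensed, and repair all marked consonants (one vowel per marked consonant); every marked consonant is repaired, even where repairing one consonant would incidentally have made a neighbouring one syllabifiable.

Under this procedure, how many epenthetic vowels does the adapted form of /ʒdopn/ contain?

After substitution the input is /mɹopn/.
The unsyllabifiable consonants are /m/, /n/; each receives one epenthetic vowel.

2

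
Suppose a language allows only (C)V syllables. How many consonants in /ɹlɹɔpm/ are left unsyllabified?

4

Syllabifying with onset maximization leaves /ɹ/, /l/, /p/, /m/ stranded (no codas are permitted; onsets are limited to one consonant).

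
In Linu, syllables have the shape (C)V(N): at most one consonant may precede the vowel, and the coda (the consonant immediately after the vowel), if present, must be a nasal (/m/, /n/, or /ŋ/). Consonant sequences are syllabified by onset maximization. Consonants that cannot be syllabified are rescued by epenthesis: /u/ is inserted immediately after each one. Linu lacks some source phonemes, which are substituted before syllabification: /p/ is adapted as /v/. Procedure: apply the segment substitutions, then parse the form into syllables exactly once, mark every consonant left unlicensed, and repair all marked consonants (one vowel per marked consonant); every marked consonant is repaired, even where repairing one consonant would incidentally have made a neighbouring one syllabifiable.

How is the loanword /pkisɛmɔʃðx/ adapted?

Substitution: /p/ → /v/, giving /vkisɛmɔʃðx/.
Under (C)V(N), the unsyllabifiable consonants are /v/, /ʃ/, /ð/, /x/ (only a nasal (/m/, /n/, or /ŋ/) is licensed in coda position; onsets are limited to one consonant).
Each unlicensed consonant becomes the onset of a new syllable: /v/ → /vu/, /ʃ/ → /ʃu/, /ð/ → /ðu/, /x/ → /xu/.

vukisɛmɔʃuðuxu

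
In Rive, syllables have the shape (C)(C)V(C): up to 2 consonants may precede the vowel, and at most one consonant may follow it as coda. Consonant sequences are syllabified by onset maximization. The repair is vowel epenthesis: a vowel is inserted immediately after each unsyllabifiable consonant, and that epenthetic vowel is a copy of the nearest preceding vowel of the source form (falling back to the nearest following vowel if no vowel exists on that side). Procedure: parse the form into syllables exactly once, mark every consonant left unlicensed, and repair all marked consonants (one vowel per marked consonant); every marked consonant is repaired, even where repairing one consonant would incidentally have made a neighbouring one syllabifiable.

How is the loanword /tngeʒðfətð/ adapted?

Syllabifying with onset maximization leaves /t/, /ð/ stranded (at most one coda consonant is licensed; onsets may contain at most 2 consonants).
Epenthesis after each stranded consonant: /t/ → /te/, /ð/ → /ðə/.

tengeʒðfətðə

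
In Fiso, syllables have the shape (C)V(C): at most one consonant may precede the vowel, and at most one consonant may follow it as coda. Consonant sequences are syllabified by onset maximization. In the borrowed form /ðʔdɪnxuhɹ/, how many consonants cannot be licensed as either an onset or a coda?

3

Syllabifying with onset maximization leaves /ð/, /ʔ/, /ɹ/ stranded (at most one coda consonant is licensed; onsets are limited to one consonant).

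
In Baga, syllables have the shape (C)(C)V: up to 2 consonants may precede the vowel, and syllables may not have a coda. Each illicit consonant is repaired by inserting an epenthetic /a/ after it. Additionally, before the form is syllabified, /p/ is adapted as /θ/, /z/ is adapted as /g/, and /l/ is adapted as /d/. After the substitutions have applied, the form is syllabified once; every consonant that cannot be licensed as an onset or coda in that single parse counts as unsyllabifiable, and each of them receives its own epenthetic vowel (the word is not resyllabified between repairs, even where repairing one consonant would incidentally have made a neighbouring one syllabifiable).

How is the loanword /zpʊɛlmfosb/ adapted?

Substitution: /z/ → /g/, /p/ → /θ/, /l/ → /d/, giving /gθʊɛdmfosb/.
The consonants /d/, /s/, /b/ cannot be parsed into a legal (C)(C)V syllable (no codas are permitted; onsets may contain at most 2 consonants).
Inserting the epenthetic vowel yields /d/ → /da/, /s/ → /sa/, /b/ → /ba/.

gθʊɛdamfosaba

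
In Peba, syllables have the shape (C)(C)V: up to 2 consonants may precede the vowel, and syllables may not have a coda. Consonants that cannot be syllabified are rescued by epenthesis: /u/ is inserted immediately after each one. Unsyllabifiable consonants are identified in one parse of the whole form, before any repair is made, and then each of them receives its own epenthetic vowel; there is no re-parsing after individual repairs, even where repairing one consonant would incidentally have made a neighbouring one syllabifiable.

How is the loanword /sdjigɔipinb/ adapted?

The consonants /s/, /n/, /b/ cannot be parsed into a legal (C)(C)V syllable (no codas are permitted; onsets may contain at most 2 consonants).
Epenthesis after each stranded consonant: /s/ → /su/, /n/ → /nu/, /b/ → /bu/.

sudjigɔipinubu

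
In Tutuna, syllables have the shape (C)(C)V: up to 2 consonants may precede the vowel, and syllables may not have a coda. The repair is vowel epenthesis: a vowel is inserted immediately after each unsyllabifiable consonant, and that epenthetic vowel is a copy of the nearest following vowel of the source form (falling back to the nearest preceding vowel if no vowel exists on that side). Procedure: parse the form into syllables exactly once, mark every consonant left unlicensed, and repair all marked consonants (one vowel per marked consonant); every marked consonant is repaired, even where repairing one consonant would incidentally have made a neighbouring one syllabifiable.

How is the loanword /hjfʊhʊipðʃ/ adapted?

Under (C)(C)V, the unsyllabifiable consonants are /h/, /p/, /ð/, /ʃ/ (no codas are permitted; onsets may contain at most 2 consonants).
Epenthesis after each stranded consonant: /h/ → /hʊ/, /p/ → /pi/, /ð/ → /ði/, /ʃ/ → /ʃi/.

hʊjfʊhʊipiðiʃi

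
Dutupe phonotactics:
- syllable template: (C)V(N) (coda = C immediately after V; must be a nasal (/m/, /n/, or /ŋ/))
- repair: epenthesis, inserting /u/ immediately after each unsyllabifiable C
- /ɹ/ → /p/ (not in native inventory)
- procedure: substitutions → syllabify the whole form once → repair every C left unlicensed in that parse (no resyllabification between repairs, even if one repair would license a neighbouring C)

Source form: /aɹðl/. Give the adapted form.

apuðulu

Substitution: /ɹ/ → /p/, giving /apðl/.
Under (C)V(N), the unsyllabifiable consonants are /p/, /ð/, /l/ (only a nasal (/m/, /n/, or /ŋ/) is licensed in coda position; onsets are limited to one consonant).
Inserting the epenthetic vowel yields /p/ → /pu/, /ð/ → /ðu/, /l/ → /lu/.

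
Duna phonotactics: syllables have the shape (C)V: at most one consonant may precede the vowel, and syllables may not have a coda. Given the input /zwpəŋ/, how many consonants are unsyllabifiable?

Under (C)V, the unsyllabifiable consonants are /z/, /w/, /ŋ/ (no codas are permitted; onsets are limited to one consonant).

3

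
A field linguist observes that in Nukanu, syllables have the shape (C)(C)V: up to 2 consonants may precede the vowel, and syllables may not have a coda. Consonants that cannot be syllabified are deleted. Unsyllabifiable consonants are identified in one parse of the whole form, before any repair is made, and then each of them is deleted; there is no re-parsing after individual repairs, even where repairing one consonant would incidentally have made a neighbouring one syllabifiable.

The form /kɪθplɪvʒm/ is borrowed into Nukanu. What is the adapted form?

The consonants /θ/, /v/, /ʒ/, /m/ cannot be parsed into a legal (C)(C)V syllable (no codas are permitted; onsets may contain at most 2 consonants).
Each unlicensed consonant is deleted: /θ/, /v/, /ʒ/, /m/.

kɪplɪ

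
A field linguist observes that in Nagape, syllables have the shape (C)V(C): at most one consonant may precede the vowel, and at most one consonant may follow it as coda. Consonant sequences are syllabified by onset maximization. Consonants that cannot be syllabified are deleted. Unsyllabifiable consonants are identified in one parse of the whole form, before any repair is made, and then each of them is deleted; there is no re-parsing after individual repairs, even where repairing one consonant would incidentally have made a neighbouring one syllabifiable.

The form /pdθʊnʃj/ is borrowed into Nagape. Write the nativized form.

θʊn

Under (C)V(C), the unsyllabifiable consonants are /p/, /d/, /ʃ/, /j/ (at most one coda consonant is licensed; onsets are limited to one consonant).
Deleting the stranded consonants removes /p/, /d/, /ʃ/, /j/.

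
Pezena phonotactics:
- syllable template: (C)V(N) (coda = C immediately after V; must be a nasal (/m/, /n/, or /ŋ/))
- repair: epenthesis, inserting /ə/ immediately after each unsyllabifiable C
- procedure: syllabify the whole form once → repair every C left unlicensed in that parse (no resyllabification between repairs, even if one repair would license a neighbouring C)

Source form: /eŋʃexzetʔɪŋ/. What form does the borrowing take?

Under (C)V(N), the unsyllabifiable consonants are /x/, /t/ (only a nasal (/m/, /n/, or /ŋ/) is licensed in coda position; onsets are limited to one consonant).
Epenthesis after each stranded consonant: /x/ → /xə/, /t/ → /tə/.

eŋʃexəzetəʔɪŋ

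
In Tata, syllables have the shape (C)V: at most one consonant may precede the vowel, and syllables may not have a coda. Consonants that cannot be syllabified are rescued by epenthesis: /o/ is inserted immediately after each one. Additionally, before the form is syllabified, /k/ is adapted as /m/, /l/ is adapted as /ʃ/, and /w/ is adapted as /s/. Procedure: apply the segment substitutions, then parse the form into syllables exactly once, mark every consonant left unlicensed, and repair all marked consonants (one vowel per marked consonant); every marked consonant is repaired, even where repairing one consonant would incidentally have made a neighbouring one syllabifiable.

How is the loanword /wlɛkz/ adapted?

Substitution: /w/ → /s/, /l/ → /ʃ/, /k/ → /m/, giving /sʃɛmz/.
Syllabifying with onset maximization leaves /s/, /m/, /z/ stranded (no codas are permitted; onsets are limited to one consonant).
Epenthesis after each stranded consonant: /s/ → /so/, /m/ → /mo/, /z/ → /zo/.

soʃɛmozo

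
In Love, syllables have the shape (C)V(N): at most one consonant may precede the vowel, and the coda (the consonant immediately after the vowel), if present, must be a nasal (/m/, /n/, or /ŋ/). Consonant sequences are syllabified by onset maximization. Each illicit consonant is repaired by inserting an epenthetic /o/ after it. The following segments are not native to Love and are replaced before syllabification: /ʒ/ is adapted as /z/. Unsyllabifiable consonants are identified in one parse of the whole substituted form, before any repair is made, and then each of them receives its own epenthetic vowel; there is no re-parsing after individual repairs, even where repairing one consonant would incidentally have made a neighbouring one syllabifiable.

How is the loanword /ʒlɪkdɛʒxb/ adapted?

zolɪkodɛzoxobo

Substitution: /ʒ/ → /z/, giving /zlɪkdɛzxb/.
The consonants /z/, /k/, /z/, /x/, /b/ cannot be parsed into a legal (C)V(N) syllable (only a nasal (/m/, /n/, or /ŋ/) is licensed in coda position; onsets are limited to one consonant).
Epenthesis after each stranded consonant: /z/ → /zo/, /k/ → /ko/, /z/ → /zo/, /x/ → /xo/, /b/ → /bo/.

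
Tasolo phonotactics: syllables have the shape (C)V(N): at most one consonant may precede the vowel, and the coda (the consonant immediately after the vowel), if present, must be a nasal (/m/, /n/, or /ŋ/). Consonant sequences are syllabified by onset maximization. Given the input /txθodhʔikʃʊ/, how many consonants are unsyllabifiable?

5

The consonants /t/, /x/, /d/, /h/, /k/ cannot be parsed into a legal (C)V(N) syllable (only a nasal (/m/, /n/, or /ŋ/) is licensed in coda position; onsets are limited to one consonant).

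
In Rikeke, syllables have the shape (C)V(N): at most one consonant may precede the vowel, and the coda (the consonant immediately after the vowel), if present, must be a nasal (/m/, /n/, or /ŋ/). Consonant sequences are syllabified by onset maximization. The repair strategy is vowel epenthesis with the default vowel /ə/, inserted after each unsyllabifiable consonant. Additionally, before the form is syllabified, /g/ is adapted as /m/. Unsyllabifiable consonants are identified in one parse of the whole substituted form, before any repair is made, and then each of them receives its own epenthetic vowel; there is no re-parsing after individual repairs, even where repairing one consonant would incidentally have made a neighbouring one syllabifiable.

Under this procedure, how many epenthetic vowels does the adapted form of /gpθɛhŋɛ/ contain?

3

After substitution the input is /mpθɛhŋɛ/.
The unsyllabifiable consonants are /m/, /p/, /h/; each receives one epenthetic vowel.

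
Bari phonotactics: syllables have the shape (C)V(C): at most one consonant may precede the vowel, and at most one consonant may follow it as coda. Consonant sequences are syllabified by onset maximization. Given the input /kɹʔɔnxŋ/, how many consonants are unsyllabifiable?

Under (C)V(C), the unsyllabifiable consonants are /k/, /ɹ/, /x/, /ŋ/ (at most one coda consonant is licensed; onsets are limited to one consonant).

4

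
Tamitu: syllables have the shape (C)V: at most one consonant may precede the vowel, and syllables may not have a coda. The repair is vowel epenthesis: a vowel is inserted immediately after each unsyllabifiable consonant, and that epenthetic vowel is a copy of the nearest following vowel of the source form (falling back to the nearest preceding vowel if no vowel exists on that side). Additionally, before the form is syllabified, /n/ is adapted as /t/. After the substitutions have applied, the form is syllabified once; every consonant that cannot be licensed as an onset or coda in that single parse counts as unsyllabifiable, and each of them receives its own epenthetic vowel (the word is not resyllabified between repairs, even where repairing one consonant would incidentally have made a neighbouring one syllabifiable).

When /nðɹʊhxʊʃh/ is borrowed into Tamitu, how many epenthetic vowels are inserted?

5

After substitution the input is /tðɹʊhxʊʃh/.
The unsyllabifiable consonants are /t/, /ð/, /h/, /ʃ/, /h/; each receives one epenthetic vowel.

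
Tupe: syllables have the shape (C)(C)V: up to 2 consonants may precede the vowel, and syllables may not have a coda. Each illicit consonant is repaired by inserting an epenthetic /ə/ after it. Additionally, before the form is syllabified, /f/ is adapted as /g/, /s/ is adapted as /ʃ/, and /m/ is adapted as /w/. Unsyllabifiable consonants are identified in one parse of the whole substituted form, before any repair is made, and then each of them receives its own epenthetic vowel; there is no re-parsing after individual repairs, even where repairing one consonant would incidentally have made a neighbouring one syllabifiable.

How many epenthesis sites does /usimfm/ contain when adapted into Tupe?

3

After substitution the input is /uʃiwgw/.
The unsyllabifiable consonants are /w/, /g/, /w/; each receives one epenthetic vowel.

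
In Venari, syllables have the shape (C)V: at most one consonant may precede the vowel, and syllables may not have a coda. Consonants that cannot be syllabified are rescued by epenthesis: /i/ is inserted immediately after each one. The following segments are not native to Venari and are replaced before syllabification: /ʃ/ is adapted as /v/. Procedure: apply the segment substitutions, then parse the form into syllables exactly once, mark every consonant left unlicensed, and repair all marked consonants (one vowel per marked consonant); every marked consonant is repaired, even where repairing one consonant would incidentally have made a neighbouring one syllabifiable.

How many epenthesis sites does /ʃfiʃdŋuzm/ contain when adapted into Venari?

After substitution the input is /vfivdŋuzm/.
The unsyllabifiable consonants are /v/, /v/, /d/, /z/, /m/; each receives one epenthetic vowel.

5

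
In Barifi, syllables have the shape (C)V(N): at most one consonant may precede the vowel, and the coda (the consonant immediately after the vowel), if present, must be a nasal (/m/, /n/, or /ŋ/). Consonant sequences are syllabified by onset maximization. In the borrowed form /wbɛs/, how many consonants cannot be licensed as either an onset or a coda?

2

Under (C)V(N), the unsyllabifiable consonants are /w/, /s/ (only a nasal (/m/, /n/, or /ŋ/) is licensed in coda position; onsets are limited to one consonant).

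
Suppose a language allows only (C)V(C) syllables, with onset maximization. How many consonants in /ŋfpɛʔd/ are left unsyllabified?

3

The consonants /ŋ/, /f/, /d/ cannot be parsed into a legal (C)V(C) syllable (at most one coda consonant is licensed; onsets are limited to one consonant).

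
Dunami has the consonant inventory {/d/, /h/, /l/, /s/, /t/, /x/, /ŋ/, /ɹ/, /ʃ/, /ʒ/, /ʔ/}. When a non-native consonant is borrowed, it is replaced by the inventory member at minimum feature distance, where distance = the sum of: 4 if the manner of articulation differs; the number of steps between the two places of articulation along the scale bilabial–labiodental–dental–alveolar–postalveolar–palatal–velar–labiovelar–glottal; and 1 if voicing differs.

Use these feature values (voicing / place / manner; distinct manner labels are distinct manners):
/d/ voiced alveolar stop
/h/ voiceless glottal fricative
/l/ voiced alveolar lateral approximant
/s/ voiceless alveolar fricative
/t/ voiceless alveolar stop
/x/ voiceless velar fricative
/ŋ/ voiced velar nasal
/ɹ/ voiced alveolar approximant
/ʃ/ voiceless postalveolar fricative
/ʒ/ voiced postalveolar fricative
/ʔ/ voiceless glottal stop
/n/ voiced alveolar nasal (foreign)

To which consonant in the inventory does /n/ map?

ŋ

/ŋ/ is closest: same manner (nasal), place distance 3 (alveolar→velar), same voicing; total 3. Next closest is /d/ at distance 4.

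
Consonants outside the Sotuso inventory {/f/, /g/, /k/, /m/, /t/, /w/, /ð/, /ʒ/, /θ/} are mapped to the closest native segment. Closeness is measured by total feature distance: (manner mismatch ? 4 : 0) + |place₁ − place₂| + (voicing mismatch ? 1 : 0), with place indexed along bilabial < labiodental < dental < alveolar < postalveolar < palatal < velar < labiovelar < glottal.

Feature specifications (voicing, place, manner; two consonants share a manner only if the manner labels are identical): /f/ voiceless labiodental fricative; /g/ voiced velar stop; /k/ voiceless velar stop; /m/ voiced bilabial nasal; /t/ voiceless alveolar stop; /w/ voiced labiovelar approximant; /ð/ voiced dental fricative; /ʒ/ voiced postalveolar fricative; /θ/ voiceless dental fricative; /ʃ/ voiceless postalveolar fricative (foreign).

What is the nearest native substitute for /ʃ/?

ʒ

/ʒ/ is closest: same manner (fricative), place distance 0 (postalveolar→postalveolar), voicing differs (+1); total 1. Next closest is /θ/ at distance 2.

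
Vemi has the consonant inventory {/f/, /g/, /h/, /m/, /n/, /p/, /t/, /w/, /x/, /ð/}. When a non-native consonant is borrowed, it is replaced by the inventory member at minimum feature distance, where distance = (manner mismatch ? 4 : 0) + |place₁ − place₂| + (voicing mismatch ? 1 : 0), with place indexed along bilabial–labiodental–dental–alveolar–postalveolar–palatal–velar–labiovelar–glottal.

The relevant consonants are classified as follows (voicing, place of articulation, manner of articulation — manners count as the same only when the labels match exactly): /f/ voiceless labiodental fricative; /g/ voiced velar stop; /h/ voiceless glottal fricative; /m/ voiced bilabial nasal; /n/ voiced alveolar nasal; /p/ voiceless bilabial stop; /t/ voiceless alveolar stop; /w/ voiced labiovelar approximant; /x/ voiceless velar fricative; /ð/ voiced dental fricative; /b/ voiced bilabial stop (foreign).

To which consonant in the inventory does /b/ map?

/p/ is closest: same manner (stop), place distance 0 (bilabial→bilabial), voicing differs (+1); total 1. Next closest is /m/ at distance 4.

p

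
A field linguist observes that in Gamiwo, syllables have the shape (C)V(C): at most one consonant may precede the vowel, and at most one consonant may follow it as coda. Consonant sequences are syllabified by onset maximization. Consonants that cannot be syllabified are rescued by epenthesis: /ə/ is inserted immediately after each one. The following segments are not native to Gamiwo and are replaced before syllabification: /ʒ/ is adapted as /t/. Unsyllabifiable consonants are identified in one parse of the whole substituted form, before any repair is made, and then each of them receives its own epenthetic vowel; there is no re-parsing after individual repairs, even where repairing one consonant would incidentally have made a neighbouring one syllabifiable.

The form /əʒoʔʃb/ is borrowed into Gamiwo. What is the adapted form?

Substitution: /ʒ/ → /t/, giving /ətoʔʃb/.
The consonants /ʃ/, /b/ cannot be parsed into a legal (C)V(C) syllable (at most one coda consonant is licensed; onsets are limited to one consonant).
Each unlicensed consonant becomes the onset of a new syllable: /ʃ/ → /ʃə/, /b/ → /bə/.

ətoʔʃəbə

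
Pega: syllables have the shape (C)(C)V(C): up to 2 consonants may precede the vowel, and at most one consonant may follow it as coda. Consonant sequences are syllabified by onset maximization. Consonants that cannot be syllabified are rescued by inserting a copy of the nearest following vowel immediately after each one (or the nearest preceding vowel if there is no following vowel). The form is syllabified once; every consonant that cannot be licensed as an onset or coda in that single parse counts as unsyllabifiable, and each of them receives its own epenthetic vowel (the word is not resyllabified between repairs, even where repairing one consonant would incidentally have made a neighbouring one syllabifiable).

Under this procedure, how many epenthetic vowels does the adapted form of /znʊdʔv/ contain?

The unsyllabifiable consonants are /ʔ/, /v/; each receives one epenthetic vowel.

2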